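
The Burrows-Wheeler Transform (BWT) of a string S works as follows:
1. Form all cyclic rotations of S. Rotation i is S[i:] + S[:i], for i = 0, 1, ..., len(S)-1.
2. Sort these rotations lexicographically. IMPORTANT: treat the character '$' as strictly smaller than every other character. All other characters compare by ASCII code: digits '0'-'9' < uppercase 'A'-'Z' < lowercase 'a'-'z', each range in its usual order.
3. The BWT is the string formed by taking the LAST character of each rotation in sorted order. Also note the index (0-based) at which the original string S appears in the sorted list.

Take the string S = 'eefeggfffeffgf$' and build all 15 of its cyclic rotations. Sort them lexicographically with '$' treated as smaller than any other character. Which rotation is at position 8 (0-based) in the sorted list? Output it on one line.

Answer: ffeffgf$eefeggf

Derivation:
All 15 rotations (rotation i = S[i:]+S[:i]):
  rot[0] = eefeggfffeffgf$
  rot[1] = efeggfffeffgf$e
  rot[2] = feggfffeffgf$ee
  rot[3] = eggfffeffgf$eef
  rot[4] = ggfffeffgf$eefe
  rot[5] = gfffeffgf$eefeg
  rot[6] = fffeffgf$eefegg
  rot[7] = ffeffgf$eefeggf
  rot[8] = feffgf$eefeggff
  rot[9] = effgf$eefeggfff
  rot[10] = ffgf$eefeggfffe
  rot[11] = fgf$eefeggfffef
  rot[12] = gf$eefeggfffeff
  rot[13] = f$eefeggfffeffg
  rot[14] = $eefeggfffeffgf
Sorted (with $ < everything):
  sorted[0] = $eefeggfffeffgf
  sorted[1] = eefeggfffeffgf$
  sorted[2] = efeggfffeffgf$e
  sorted[3] = effgf$eefeggfff
  sorted[4] = eggfffeffgf$eef
  sorted[5] = f$eefeggfffeffg
  sorted[6] = feffgf$eefeggff
  sorted[7] = feggfffeffgf$ee
  sorted[8] = ffeffgf$eefeggf
  sorted[9] = fffeffgf$eefegg
  sorted[10] = ffgf$eefeggfffe
  sorted[11] = fgf$eefeggfffef
  sorted[12] = gf$eefeggfffeff
  sorted[13] = gfffeffgf$eefeg
  sorted[14] = ggfffeffgf$eefe
sorted[8] = ffeffgf$eefeggf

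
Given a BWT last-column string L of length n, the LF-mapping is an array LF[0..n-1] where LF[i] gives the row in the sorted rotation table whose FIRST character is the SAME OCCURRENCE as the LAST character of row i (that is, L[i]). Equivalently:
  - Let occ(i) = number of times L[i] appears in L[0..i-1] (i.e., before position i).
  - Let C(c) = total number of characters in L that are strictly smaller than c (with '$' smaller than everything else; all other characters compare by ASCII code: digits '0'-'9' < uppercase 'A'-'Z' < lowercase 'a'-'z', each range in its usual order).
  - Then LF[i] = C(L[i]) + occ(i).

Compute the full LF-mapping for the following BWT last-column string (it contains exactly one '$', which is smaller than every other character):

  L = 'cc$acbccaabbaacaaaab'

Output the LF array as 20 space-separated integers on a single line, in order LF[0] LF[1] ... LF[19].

Char counts: '$':1, 'a':9, 'b':4, 'c':6
C (first-col start): C('$')=0, C('a')=1, C('b')=10, C('c')=14
L[0]='c': occ=0, LF[0]=C('c')+0=14+0=14
L[1]='c': occ=1, LF[1]=C('c')+1=14+1=15
L[2]='$': occ=0, LF[2]=C('$')+0=0+0=0
L[3]='a': occ=0, LF[3]=C('a')+0=1+0=1
L[4]='c': occ=2, LF[4]=C('c')+2=14+2=16
L[5]='b': occ=0, LF[5]=C('b')+0=10+0=10
L[6]='c': occ=3, LF[6]=C('c')+3=14+3=17
L[7]='c': occ=4, LF[7]=C('c')+4=14+4=18
L[8]='a': occ=1, LF[8]=C('a')+1=1+1=2
L[9]='a': occ=2, LF[9]=C('a')+2=1+2=3
L[10]='b': occ=1, LF[10]=C('b')+1=10+1=11
L[11]='b': occ=2, LF[11]=C('b')+2=10+2=12
L[12]='a': occ=3, LF[12]=C('a')+3=1+3=4
L[13]='a': occ=4, LF[13]=C('a')+4=1+4=5
L[14]='c': occ=5, LF[14]=C('c')+5=14+5=19
L[15]='a': occ=5, LF[15]=C('a')+5=1+5=6
L[16]='a': occ=6, LF[16]=C('a')+6=1+6=7
L[17]='a': occ=7, LF[17]=C('a')+7=1+7=8
L[18]='a': occ=8, LF[18]=C('a')+8=1+8=9
L[19]='b': occ=3, LF[19]=C('b')+3=10+3=13

Answer: 14 15 0 1 16 10 17 18 2 3 11 12 4 5 19 6 7 8 9 13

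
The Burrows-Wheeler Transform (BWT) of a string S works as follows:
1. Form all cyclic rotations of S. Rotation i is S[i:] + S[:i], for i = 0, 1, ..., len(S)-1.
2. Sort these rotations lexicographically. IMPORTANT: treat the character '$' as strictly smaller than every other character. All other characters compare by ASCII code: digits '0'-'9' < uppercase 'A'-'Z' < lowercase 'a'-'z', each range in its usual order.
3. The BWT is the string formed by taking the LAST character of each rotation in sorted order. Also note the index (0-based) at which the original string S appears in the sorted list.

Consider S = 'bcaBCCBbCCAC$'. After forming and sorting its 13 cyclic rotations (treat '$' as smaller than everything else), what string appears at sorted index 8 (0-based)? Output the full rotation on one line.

All 13 rotations (rotation i = S[i:]+S[:i]):
  rot[0] = bcaBCCBbCCAC$
  rot[1] = caBCCBbCCAC$b
  rot[2] = aBCCBbCCAC$bc
  rot[3] = BCCBbCCAC$bca
  rot[4] = CCBbCCAC$bcaB
  rot[5] = CBbCCAC$bcaBC
  rot[6] = BbCCAC$bcaBCC
  rot[7] = bCCAC$bcaBCCB
  rot[8] = CCAC$bcaBCCBb
  rot[9] = CAC$bcaBCCBbC
  rot[10] = AC$bcaBCCBbCC
  rot[11] = C$bcaBCCBbCCA
  rot[12] = $bcaBCCBbCCAC
Sorted (with $ < everything):
  sorted[0] = $bcaBCCBbCCAC
  sorted[1] = AC$bcaBCCBbCC
  sorted[2] = BCCBbCCAC$bca
  sorted[3] = BbCCAC$bcaBCC
  sorted[4] = C$bcaBCCBbCCA
  sorted[5] = CAC$bcaBCCBbC
  sorted[6] = CBbCCAC$bcaBC
  sorted[7] = CCAC$bcaBCCBb
  sorted[8] = CCBbCCAC$bcaB
  sorted[9] = aBCCBbCCAC$bc
  sorted[10] = bCCAC$bcaBCCB
  sorted[11] = bcaBCCBbCCAC$
  sorted[12] = caBCCBbCCAC$b
sorted[8] = CCBbCCAC$bcaB

Answer: CCBbCCAC$bcaB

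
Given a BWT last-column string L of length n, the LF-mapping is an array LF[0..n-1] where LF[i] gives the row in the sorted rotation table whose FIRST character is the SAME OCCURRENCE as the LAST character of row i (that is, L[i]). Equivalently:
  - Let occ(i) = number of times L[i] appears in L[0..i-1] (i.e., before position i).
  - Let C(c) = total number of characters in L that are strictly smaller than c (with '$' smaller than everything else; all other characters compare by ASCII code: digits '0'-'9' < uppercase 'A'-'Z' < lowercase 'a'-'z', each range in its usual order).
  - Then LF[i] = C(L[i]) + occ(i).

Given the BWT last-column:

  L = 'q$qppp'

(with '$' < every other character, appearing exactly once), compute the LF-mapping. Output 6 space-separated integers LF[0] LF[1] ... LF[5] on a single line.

Answer: 4 0 5 1 2 3

Derivation:
Char counts: '$':1, 'p':3, 'q':2
C (first-col start): C('$')=0, C('p')=1, C('q')=4
L[0]='q': occ=0, LF[0]=C('q')+0=4+0=4
L[1]='$': occ=0, LF[1]=C('$')+0=0+0=0
L[2]='q': occ=1, LF[2]=C('q')+1=4+1=5
L[3]='p': occ=0, LF[3]=C('p')+0=1+0=1
L[4]='p': occ=1, LF[4]=C('p')+1=1+1=2
L[5]='p': occ=2, LF[5]=C('p')+2=1+2=3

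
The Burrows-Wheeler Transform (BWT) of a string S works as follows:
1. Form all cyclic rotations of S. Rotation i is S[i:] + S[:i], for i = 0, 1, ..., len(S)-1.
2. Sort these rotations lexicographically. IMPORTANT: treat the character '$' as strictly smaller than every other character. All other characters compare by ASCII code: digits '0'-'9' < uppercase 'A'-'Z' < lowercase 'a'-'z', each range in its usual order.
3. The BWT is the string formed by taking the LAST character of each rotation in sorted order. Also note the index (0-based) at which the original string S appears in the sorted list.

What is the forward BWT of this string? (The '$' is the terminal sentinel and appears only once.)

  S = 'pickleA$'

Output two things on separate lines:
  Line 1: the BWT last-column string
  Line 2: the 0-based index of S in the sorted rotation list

Answer: Aeilpck$
7

Derivation:
All 8 rotations (rotation i = S[i:]+S[:i]):
  rot[0] = pickleA$
  rot[1] = ickleA$p
  rot[2] = ckleA$pi
  rot[3] = kleA$pic
  rot[4] = leA$pick
  rot[5] = eA$pickl
  rot[6] = A$pickle
  rot[7] = $pickleA
Sorted (with $ < everything):
  sorted[0] = $pickleA  (last char: 'A')
  sorted[1] = A$pickle  (last char: 'e')
  sorted[2] = ckleA$pi  (last char: 'i')
  sorted[3] = eA$pickl  (last char: 'l')
  sorted[4] = ickleA$p  (last char: 'p')
  sorted[5] = kleA$pic  (last char: 'c')
  sorted[6] = leA$pick  (last char: 'k')
  sorted[7] = pickleA$  (last char: '$')
Last column: Aeilpck$
Original string S is at sorted index 7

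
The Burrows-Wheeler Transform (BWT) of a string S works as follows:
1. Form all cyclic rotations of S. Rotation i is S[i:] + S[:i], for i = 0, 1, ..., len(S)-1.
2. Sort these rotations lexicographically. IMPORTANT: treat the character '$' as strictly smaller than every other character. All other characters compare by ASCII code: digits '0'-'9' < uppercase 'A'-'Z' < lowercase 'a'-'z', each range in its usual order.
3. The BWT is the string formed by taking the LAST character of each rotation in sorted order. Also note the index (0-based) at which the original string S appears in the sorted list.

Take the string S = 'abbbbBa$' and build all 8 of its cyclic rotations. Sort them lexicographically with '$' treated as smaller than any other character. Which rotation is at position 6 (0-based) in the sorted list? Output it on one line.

Answer: bbbBa$ab

Derivation:
All 8 rotations (rotation i = S[i:]+S[:i]):
  rot[0] = abbbbBa$
  rot[1] = bbbbBa$a
  rot[2] = bbbBa$ab
  rot[3] = bbBa$abb
  rot[4] = bBa$abbb
  rot[5] = Ba$abbbb
  rot[6] = a$abbbbB
  rot[7] = $abbbbBa
Sorted (with $ < everything):
  sorted[0] = $abbbbBa
  sorted[1] = Ba$abbbb
  sorted[2] = a$abbbbB
  sorted[3] = abbbbBa$
  sorted[4] = bBa$abbb
  sorted[5] = bbBa$abb
  sorted[6] = bbbBa$ab
  sorted[7] = bbbbBa$a
sorted[6] = bbbBa$ab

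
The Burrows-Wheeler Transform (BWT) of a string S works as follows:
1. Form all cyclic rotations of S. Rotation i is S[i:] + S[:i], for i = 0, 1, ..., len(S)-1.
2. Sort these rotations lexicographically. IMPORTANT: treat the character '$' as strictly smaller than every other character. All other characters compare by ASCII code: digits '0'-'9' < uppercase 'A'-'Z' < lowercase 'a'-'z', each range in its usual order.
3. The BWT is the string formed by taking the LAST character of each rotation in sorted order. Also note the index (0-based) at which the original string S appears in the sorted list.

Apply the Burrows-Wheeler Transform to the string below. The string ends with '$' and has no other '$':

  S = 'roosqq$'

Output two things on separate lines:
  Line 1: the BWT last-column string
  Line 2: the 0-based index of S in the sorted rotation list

All 7 rotations (rotation i = S[i:]+S[:i]):
  rot[0] = roosqq$
  rot[1] = oosqq$r
  rot[2] = osqq$ro
  rot[3] = sqq$roo
  rot[4] = qq$roos
  rot[5] = q$roosq
  rot[6] = $roosqq
Sorted (with $ < everything):
  sorted[0] = $roosqq  (last char: 'q')
  sorted[1] = oosqq$r  (last char: 'r')
  sorted[2] = osqq$ro  (last char: 'o')
  sorted[3] = q$roosq  (last char: 'q')
  sorted[4] = qq$roos  (last char: 's')
  sorted[5] = roosqq$  (last char: '$')
  sorted[6] = sqq$roo  (last char: 'o')
Last column: qroqs$o
Original string S is at sorted index 5

Answer: qroqs$o
5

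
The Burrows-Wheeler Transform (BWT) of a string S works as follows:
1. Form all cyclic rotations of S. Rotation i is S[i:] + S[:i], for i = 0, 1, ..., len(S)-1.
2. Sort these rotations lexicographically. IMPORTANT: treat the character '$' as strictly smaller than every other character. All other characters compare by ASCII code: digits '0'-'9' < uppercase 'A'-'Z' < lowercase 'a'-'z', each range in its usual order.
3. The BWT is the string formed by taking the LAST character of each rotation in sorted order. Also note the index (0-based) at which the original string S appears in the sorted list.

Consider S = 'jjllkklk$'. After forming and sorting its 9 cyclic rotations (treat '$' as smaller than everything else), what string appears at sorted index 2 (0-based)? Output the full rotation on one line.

Answer: jllkklk$j

Derivation:
All 9 rotations (rotation i = S[i:]+S[:i]):
  rot[0] = jjllkklk$
  rot[1] = jllkklk$j
  rot[2] = llkklk$jj
  rot[3] = lkklk$jjl
  rot[4] = kklk$jjll
  rot[5] = klk$jjllk
  rot[6] = lk$jjllkk
  rot[7] = k$jjllkkl
  rot[8] = $jjllkklk
Sorted (with $ < everything):
  sorted[0] = $jjllkklk
  sorted[1] = jjllkklk$
  sorted[2] = jllkklk$j
  sorted[3] = k$jjllkkl
  sorted[4] = kklk$jjll
  sorted[5] = klk$jjllk
  sorted[6] = lk$jjllkk
  sorted[7] = lkklk$jjl
  sorted[8] = llkklk$jj
sorted[2] = jllkklk$j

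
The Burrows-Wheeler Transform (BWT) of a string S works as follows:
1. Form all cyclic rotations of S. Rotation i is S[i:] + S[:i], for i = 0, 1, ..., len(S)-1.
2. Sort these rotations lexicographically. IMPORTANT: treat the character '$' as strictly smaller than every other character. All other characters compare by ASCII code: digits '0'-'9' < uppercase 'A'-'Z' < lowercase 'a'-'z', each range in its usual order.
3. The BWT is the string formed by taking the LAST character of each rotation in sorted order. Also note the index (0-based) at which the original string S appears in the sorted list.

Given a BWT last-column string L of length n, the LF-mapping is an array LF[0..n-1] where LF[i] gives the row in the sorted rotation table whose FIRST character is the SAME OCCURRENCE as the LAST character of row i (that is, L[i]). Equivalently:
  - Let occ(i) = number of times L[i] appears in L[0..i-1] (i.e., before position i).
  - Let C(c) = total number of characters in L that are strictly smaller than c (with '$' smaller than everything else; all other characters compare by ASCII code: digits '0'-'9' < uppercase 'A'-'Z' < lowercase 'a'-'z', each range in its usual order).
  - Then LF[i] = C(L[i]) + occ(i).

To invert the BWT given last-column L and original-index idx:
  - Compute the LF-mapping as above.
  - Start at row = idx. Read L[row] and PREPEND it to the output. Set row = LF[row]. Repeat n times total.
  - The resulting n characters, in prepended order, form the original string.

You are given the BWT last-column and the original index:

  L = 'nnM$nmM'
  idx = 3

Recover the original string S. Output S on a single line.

LF mapping: 4 5 1 0 6 3 2
Walk LF starting at row 3, prepending L[row]:
  step 1: row=3, L[3]='$', prepend. Next row=LF[3]=0
  step 2: row=0, L[0]='n', prepend. Next row=LF[0]=4
  step 3: row=4, L[4]='n', prepend. Next row=LF[4]=6
  step 4: row=6, L[6]='M', prepend. Next row=LF[6]=2
  step 5: row=2, L[2]='M', prepend. Next row=LF[2]=1
  step 6: row=1, L[1]='n', prepend. Next row=LF[1]=5
  step 7: row=5, L[5]='m', prepend. Next row=LF[5]=3
Reversed output: mnMMnn$

Answer: mnMMnn$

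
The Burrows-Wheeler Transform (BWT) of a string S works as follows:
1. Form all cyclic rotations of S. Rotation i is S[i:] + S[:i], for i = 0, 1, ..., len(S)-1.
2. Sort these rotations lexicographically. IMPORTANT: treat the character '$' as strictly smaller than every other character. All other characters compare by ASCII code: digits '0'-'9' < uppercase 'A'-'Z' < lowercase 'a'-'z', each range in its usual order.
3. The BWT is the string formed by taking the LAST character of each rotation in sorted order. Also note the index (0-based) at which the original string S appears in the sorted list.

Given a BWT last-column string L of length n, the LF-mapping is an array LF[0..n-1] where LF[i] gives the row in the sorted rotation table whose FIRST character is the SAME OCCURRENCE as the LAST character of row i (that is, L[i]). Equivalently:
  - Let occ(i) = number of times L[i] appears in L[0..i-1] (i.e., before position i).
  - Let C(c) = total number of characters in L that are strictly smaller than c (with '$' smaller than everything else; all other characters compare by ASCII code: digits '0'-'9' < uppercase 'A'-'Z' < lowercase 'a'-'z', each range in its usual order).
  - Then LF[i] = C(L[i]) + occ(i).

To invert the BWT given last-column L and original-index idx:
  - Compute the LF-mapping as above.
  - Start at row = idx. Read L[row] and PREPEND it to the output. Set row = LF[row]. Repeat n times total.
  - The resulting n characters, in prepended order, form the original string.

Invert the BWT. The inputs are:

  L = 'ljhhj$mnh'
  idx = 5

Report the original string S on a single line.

Answer: jjhhhnml$

Derivation:
LF mapping: 6 4 1 2 5 0 7 8 3
Walk LF starting at row 5, prepending L[row]:
  step 1: row=5, L[5]='$', prepend. Next row=LF[5]=0
  step 2: row=0, L[0]='l', prepend. Next row=LF[0]=6
  step 3: row=6, L[6]='m', prepend. Next row=LF[6]=7
  step 4: row=7, L[7]='n', prepend. Next row=LF[7]=8
  step 5: row=8, L[8]='h', prepend. Next row=LF[8]=3
  step 6: row=3, L[3]='h', prepend. Next row=LF[3]=2
  step 7: row=2, L[2]='h', prepend. Next row=LF[2]=1
  step 8: row=1, L[1]='j', prepend. Next row=LF[1]=4
  step 9: row=4, L[4]='j', prepend. Next row=LF[4]=5
Reversed output: jjhhhnml$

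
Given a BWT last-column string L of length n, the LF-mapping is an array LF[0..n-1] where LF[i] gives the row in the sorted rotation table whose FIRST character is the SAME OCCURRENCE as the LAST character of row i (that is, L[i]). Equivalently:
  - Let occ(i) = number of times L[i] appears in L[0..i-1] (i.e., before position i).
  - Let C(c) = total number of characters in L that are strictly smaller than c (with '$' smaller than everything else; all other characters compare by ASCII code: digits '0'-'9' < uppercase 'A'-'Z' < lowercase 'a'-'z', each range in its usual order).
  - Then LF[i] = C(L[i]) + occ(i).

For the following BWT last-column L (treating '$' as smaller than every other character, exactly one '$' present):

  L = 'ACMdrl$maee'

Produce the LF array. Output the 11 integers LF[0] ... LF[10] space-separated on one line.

Char counts: '$':1, 'A':1, 'C':1, 'M':1, 'a':1, 'd':1, 'e':2, 'l':1, 'm':1, 'r':1
C (first-col start): C('$')=0, C('A')=1, C('C')=2, C('M')=3, C('a')=4, C('d')=5, C('e')=6, C('l')=8, C('m')=9, C('r')=10
L[0]='A': occ=0, LF[0]=C('A')+0=1+0=1
L[1]='C': occ=0, LF[1]=C('C')+0=2+0=2
L[2]='M': occ=0, LF[2]=C('M')+0=3+0=3
L[3]='d': occ=0, LF[3]=C('d')+0=5+0=5
L[4]='r': occ=0, LF[4]=C('r')+0=10+0=10
L[5]='l': occ=0, LF[5]=C('l')+0=8+0=8
L[6]='$': occ=0, LF[6]=C('$')+0=0+0=0
L[7]='m': occ=0, LF[7]=C('m')+0=9+0=9
L[8]='a': occ=0, LF[8]=C('a')+0=4+0=4
L[9]='e': occ=0, LF[9]=C('e')+0=6+0=6
L[10]='e': occ=1, LF[10]=C('e')+1=6+1=7

Answer: 1 2 3 5 10 8 0 9 4 6 7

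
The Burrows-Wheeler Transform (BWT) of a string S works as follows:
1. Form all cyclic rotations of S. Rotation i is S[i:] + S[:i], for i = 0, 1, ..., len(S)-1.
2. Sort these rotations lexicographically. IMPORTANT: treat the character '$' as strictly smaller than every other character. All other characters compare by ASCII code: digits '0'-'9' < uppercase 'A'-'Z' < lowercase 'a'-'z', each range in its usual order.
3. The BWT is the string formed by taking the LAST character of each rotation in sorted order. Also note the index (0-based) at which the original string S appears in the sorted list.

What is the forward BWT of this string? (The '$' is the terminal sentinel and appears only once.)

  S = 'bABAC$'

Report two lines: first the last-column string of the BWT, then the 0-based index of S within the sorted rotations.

Answer: CbBAA$
5

Derivation:
All 6 rotations (rotation i = S[i:]+S[:i]):
  rot[0] = bABAC$
  rot[1] = ABAC$b
  rot[2] = BAC$bA
  rot[3] = AC$bAB
  rot[4] = C$bABA
  rot[5] = $bABAC
Sorted (with $ < everything):
  sorted[0] = $bABAC  (last char: 'C')
  sorted[1] = ABAC$b  (last char: 'b')
  sorted[2] = AC$bAB  (last char: 'B')
  sorted[3] = BAC$bA  (last char: 'A')
  sorted[4] = C$bABA  (last char: 'A')
  sorted[5] = bABAC$  (last char: '$')
Last column: CbBAA$
Original string S is at sorted index 5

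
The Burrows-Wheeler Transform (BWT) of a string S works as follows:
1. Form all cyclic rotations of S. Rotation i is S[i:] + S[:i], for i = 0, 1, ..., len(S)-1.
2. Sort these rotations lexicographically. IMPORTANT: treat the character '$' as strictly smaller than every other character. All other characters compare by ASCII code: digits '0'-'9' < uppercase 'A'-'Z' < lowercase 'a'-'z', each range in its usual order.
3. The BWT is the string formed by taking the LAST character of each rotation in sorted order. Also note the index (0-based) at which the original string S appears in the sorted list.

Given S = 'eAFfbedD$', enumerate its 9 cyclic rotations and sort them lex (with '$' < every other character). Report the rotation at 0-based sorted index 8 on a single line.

All 9 rotations (rotation i = S[i:]+S[:i]):
  rot[0] = eAFfbedD$
  rot[1] = AFfbedD$e
  rot[2] = FfbedD$eA
  rot[3] = fbedD$eAF
  rot[4] = bedD$eAFf
  rot[5] = edD$eAFfb
  rot[6] = dD$eAFfbe
  rot[7] = D$eAFfbed
  rot[8] = $eAFfbedD
Sorted (with $ < everything):
  sorted[0] = $eAFfbedD
  sorted[1] = AFfbedD$e
  sorted[2] = D$eAFfbed
  sorted[3] = FfbedD$eA
  sorted[4] = bedD$eAFf
  sorted[5] = dD$eAFfbe
  sorted[6] = eAFfbedD$
  sorted[7] = edD$eAFfb
  sorted[8] = fbedD$eAF
sorted[8] = fbedD$eAF

Answer: fbedD$eAF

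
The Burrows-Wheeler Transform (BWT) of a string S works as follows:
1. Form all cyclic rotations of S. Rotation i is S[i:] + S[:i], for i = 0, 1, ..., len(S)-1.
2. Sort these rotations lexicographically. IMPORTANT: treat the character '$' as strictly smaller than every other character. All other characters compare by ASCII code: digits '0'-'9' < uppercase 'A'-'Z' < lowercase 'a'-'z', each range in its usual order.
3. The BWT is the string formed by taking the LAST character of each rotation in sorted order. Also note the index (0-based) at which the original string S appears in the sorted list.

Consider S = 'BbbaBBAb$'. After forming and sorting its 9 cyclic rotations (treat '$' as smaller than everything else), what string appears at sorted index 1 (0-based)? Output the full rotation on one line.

All 9 rotations (rotation i = S[i:]+S[:i]):
  rot[0] = BbbaBBAb$
  rot[1] = bbaBBAb$B
  rot[2] = baBBAb$Bb
  rot[3] = aBBAb$Bbb
  rot[4] = BBAb$Bbba
  rot[5] = BAb$BbbaB
  rot[6] = Ab$BbbaBB
  rot[7] = b$BbbaBBA
  rot[8] = $BbbaBBAb
Sorted (with $ < everything):
  sorted[0] = $BbbaBBAb
  sorted[1] = Ab$BbbaBB
  sorted[2] = BAb$BbbaB
  sorted[3] = BBAb$Bbba
  sorted[4] = BbbaBBAb$
  sorted[5] = aBBAb$Bbb
  sorted[6] = b$BbbaBBA
  sorted[7] = baBBAb$Bb
  sorted[8] = bbaBBAb$B
sorted[1] = Ab$BbbaBB

Answer: Ab$BbbaBB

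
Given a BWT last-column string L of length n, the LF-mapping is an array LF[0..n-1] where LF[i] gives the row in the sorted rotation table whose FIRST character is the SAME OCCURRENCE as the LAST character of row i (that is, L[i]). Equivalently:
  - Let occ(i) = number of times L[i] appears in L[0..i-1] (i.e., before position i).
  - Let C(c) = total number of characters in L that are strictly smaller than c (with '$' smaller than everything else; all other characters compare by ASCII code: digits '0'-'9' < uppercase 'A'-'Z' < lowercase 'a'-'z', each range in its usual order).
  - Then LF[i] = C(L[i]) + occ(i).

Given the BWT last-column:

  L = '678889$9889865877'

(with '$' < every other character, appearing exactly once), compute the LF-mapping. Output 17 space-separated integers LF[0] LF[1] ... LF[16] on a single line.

Char counts: '$':1, '5':1, '6':2, '7':3, '8':7, '9':3
C (first-col start): C('$')=0, C('5')=1, C('6')=2, C('7')=4, C('8')=7, C('9')=14
L[0]='6': occ=0, LF[0]=C('6')+0=2+0=2
L[1]='7': occ=0, LF[1]=C('7')+0=4+0=4
L[2]='8': occ=0, LF[2]=C('8')+0=7+0=7
L[3]='8': occ=1, LF[3]=C('8')+1=7+1=8
L[4]='8': occ=2, LF[4]=C('8')+2=7+2=9
L[5]='9': occ=0, LF[5]=C('9')+0=14+0=14
L[6]='$': occ=0, LF[6]=C('$')+0=0+0=0
L[7]='9': occ=1, LF[7]=C('9')+1=14+1=15
L[8]='8': occ=3, LF[8]=C('8')+3=7+3=10
L[9]='8': occ=4, LF[9]=C('8')+4=7+4=11
L[10]='9': occ=2, LF[10]=C('9')+2=14+2=16
L[11]='8': occ=5, LF[11]=C('8')+5=7+5=12
L[12]='6': occ=1, LF[12]=C('6')+1=2+1=3
L[13]='5': occ=0, LF[13]=C('5')+0=1+0=1
L[14]='8': occ=6, LF[14]=C('8')+6=7+6=13
L[15]='7': occ=1, LF[15]=C('7')+1=4+1=5
L[16]='7': occ=2, LF[16]=C('7')+2=4+2=6

Answer: 2 4 7 8 9 14 0 15 10 11 16 12 3 1 13 5 6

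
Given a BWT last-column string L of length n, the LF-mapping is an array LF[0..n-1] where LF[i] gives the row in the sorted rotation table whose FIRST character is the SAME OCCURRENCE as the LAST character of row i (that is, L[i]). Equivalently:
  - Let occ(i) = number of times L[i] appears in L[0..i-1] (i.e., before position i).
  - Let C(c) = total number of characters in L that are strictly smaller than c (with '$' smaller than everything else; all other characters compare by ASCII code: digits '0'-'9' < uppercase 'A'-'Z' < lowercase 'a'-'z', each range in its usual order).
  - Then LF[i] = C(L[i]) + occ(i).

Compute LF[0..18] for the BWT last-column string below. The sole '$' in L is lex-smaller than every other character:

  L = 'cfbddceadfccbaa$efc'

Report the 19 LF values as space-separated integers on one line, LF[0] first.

Answer: 6 16 4 11 12 7 14 1 13 17 8 9 5 2 3 0 15 18 10

Derivation:
Char counts: '$':1, 'a':3, 'b':2, 'c':5, 'd':3, 'e':2, 'f':3
C (first-col start): C('$')=0, C('a')=1, C('b')=4, C('c')=6, C('d')=11, C('e')=14, C('f')=16
L[0]='c': occ=0, LF[0]=C('c')+0=6+0=6
L[1]='f': occ=0, LF[1]=C('f')+0=16+0=16
L[2]='b': occ=0, LF[2]=C('b')+0=4+0=4
L[3]='d': occ=0, LF[3]=C('d')+0=11+0=11
L[4]='d': occ=1, LF[4]=C('d')+1=11+1=12
L[5]='c': occ=1, LF[5]=C('c')+1=6+1=7
L[6]='e': occ=0, LF[6]=C('e')+0=14+0=14
L[7]='a': occ=0, LF[7]=C('a')+0=1+0=1
L[8]='d': occ=2, LF[8]=C('d')+2=11+2=13
L[9]='f': occ=1, LF[9]=C('f')+1=16+1=17
L[10]='c': occ=2, LF[10]=C('c')+2=6+2=8
L[11]='c': occ=3, LF[11]=C('c')+3=6+3=9
L[12]='b': occ=1, LF[12]=C('b')+1=4+1=5
L[13]='a': occ=1, LF[13]=C('a')+1=1+1=2
L[14]='a': occ=2, LF[14]=C('a')+2=1+2=3
L[15]='$': occ=0, LF[15]=C('$')+0=0+0=0
L[16]='e': occ=1, LF[16]=C('e')+1=14+1=15
L[17]='f': occ=2, LF[17]=C('f')+2=16+2=18
L[18]='c': occ=4, LF[18]=C('c')+4=6+4=10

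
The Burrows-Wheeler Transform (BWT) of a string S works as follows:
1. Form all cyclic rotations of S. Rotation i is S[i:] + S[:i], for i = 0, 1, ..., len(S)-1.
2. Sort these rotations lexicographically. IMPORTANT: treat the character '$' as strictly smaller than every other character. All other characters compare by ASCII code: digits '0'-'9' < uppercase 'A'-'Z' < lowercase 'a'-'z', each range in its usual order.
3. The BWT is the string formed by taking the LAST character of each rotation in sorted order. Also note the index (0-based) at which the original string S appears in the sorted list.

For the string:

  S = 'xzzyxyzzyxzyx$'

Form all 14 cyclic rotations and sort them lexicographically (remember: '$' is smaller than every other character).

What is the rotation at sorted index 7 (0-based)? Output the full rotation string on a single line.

All 14 rotations (rotation i = S[i:]+S[:i]):
  rot[0] = xzzyxyzzyxzyx$
  rot[1] = zzyxyzzyxzyx$x
  rot[2] = zyxyzzyxzyx$xz
  rot[3] = yxyzzyxzyx$xzz
  rot[4] = xyzzyxzyx$xzzy
  rot[5] = yzzyxzyx$xzzyx
  rot[6] = zzyxzyx$xzzyxy
  rot[7] = zyxzyx$xzzyxyz
  rot[8] = yxzyx$xzzyxyzz
  rot[9] = xzyx$xzzyxyzzy
  rot[10] = zyx$xzzyxyzzyx
  rot[11] = yx$xzzyxyzzyxz
  rot[12] = x$xzzyxyzzyxzy
  rot[13] = $xzzyxyzzyxzyx
Sorted (with $ < everything):
  sorted[0] = $xzzyxyzzyxzyx
  sorted[1] = x$xzzyxyzzyxzy
  sorted[2] = xyzzyxzyx$xzzy
  sorted[3] = xzyx$xzzyxyzzy
  sorted[4] = xzzyxyzzyxzyx$
  sorted[5] = yx$xzzyxyzzyxz
  sorted[6] = yxyzzyxzyx$xzz
  sorted[7] = yxzyx$xzzyxyzz
  sorted[8] = yzzyxzyx$xzzyx
  sorted[9] = zyx$xzzyxyzzyx
  sorted[10] = zyxyzzyxzyx$xz
  sorted[11] = zyxzyx$xzzyxyz
  sorted[12] = zzyxyzzyxzyx$x
  sorted[13] = zzyxzyx$xzzyxy
sorted[7] = yxzyx$xzzyxyzz

Answer: yxzyx$xzzyxyzz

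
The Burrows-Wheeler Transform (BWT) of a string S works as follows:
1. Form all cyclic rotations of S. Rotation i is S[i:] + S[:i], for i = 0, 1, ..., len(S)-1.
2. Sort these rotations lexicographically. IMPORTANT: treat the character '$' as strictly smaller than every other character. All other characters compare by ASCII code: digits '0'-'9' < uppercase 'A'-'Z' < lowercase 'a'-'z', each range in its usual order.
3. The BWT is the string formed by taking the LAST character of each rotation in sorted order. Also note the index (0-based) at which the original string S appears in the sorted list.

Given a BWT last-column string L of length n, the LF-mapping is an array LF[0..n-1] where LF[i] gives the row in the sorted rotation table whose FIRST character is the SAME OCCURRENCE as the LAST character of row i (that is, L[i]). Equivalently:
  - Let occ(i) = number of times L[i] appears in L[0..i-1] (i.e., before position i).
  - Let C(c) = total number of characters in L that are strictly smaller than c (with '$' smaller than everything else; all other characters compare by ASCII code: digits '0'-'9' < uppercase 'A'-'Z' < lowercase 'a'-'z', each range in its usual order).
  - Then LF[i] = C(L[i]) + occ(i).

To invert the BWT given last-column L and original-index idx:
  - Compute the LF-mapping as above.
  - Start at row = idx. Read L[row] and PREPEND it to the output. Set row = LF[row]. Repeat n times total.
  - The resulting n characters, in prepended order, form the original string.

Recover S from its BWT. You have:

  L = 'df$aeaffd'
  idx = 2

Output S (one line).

Answer: aedfffad$

Derivation:
LF mapping: 3 6 0 1 5 2 7 8 4
Walk LF starting at row 2, prepending L[row]:
  step 1: row=2, L[2]='$', prepend. Next row=LF[2]=0
  step 2: row=0, L[0]='d', prepend. Next row=LF[0]=3
  step 3: row=3, L[3]='a', prepend. Next row=LF[3]=1
  step 4: row=1, L[1]='f', prepend. Next row=LF[1]=6
  step 5: row=6, L[6]='f', prepend. Next row=LF[6]=7
  step 6: row=7, L[7]='f', prepend. Next row=LF[7]=8
  step 7: row=8, L[8]='d', prepend. Next row=LF[8]=4
  step 8: row=4, L[4]='e', prepend. Next row=LF[4]=5
  step 9: row=5, L[5]='a', prepend. Next row=LF[5]=2
Reversed output: aedfffad$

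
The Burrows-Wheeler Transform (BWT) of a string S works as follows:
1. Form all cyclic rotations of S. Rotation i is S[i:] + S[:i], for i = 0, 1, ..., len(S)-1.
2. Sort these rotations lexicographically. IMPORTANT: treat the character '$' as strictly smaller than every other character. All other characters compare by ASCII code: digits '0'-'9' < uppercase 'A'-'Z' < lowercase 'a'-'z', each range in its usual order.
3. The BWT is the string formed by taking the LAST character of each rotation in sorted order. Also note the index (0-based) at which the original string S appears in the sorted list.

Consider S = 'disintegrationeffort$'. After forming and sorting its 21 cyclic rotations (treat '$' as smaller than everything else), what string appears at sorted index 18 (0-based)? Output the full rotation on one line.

All 21 rotations (rotation i = S[i:]+S[:i]):
  rot[0] = disintegrationeffort$
  rot[1] = isintegrationeffort$d
  rot[2] = sintegrationeffort$di
  rot[3] = integrationeffort$dis
  rot[4] = ntegrationeffort$disi
  rot[5] = tegrationeffort$disin
  rot[6] = egrationeffort$disint
  rot[7] = grationeffort$disinte
  rot[8] = rationeffort$disinteg
  rot[9] = ationeffort$disintegr
  rot[10] = tioneffort$disintegra
  rot[11] = ioneffort$disintegrat
  rot[12] = oneffort$disintegrati
  rot[13] = neffort$disintegratio
  rot[14] = effort$disintegration
  rot[15] = ffort$disintegratione
  rot[16] = fort$disintegrationef
  rot[17] = ort$disintegrationeff
  rot[18] = rt$disintegrationeffo
  rot[19] = t$disintegrationeffor
  rot[20] = $disintegrationeffort
Sorted (with $ < everything):
  sorted[0] = $disintegrationeffort
  sorted[1] = ationeffort$disintegr
  sorted[2] = disintegrationeffort$
  sorted[3] = effort$disintegration
  sorted[4] = egrationeffort$disint
  sorted[5] = ffort$disintegratione
  sorted[6] = fort$disintegrationef
  sorted[7] = grationeffort$disinte
  sorted[8] = integrationeffort$dis
  sorted[9] = ioneffort$disintegrat
  sorted[10] = isintegrationeffort$d
  sorted[11] = neffort$disintegratio
  sorted[12] = ntegrationeffort$disi
  sorted[13] = oneffort$disintegrati
  sorted[14] = ort$disintegrationeff
  sorted[15] = rationeffort$disinteg
  sorted[16] = rt$disintegrationeffo
  sorted[17] = sintegrationeffort$di
  sorted[18] = t$disintegrationeffor
  sorted[19] = tegrationeffort$disin
  sorted[20] = tioneffort$disintegra
sorted[18] = t$disintegrationeffor

Answer: t$disintegrationeffor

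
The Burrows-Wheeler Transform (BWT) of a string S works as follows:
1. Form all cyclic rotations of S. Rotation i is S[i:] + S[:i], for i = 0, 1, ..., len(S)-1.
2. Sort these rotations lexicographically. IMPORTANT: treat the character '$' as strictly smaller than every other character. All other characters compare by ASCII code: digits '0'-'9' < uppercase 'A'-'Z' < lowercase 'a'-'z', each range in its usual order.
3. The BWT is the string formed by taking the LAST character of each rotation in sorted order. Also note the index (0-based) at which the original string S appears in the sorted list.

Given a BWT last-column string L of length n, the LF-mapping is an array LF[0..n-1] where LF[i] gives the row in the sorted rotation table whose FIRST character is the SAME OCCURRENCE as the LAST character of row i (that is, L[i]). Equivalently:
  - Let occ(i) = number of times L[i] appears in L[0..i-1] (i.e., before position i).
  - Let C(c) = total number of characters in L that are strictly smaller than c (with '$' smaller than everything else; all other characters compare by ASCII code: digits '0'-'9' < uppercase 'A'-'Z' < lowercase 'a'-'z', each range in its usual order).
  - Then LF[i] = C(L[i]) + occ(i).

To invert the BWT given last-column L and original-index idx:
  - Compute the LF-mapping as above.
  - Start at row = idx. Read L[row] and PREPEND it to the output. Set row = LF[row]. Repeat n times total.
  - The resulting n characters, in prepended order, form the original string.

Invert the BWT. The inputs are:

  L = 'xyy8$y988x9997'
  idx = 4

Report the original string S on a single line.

LF mapping: 9 11 12 2 0 13 5 3 4 10 6 7 8 1
Walk LF starting at row 4, prepending L[row]:
  step 1: row=4, L[4]='$', prepend. Next row=LF[4]=0
  step 2: row=0, L[0]='x', prepend. Next row=LF[0]=9
  step 3: row=9, L[9]='x', prepend. Next row=LF[9]=10
  step 4: row=10, L[10]='9', prepend. Next row=LF[10]=6
  step 5: row=6, L[6]='9', prepend. Next row=LF[6]=5
  step 6: row=5, L[5]='y', prepend. Next row=LF[5]=13
  step 7: row=13, L[13]='7', prepend. Next row=LF[13]=1
  step 8: row=1, L[1]='y', prepend. Next row=LF[1]=11
  step 9: row=11, L[11]='9', prepend. Next row=LF[11]=7
  step 10: row=7, L[7]='8', prepend. Next row=LF[7]=3
  step 11: row=3, L[3]='8', prepend. Next row=LF[3]=2
  step 12: row=2, L[2]='y', prepend. Next row=LF[2]=12
  step 13: row=12, L[12]='9', prepend. Next row=LF[12]=8
  step 14: row=8, L[8]='8', prepend. Next row=LF[8]=4
Reversed output: 89y889y7y99xx$

Answer: 89y889y7y99xx$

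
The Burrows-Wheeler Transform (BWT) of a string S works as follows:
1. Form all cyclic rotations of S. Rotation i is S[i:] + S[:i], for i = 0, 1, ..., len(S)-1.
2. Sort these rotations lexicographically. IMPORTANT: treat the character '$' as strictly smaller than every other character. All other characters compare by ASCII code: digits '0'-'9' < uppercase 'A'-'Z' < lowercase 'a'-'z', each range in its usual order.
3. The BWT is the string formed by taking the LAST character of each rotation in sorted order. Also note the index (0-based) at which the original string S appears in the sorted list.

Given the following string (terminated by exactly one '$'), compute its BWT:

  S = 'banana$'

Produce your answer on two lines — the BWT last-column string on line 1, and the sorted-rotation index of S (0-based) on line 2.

Answer: annb$aa
4

Derivation:
All 7 rotations (rotation i = S[i:]+S[:i]):
  rot[0] = banana$
  rot[1] = anana$b
  rot[2] = nana$ba
  rot[3] = ana$ban
  rot[4] = na$bana
  rot[5] = a$banan
  rot[6] = $banana
Sorted (with $ < everything):
  sorted[0] = $banana  (last char: 'a')
  sorted[1] = a$banan  (last char: 'n')
  sorted[2] = ana$ban  (last char: 'n')
  sorted[3] = anana$b  (last char: 'b')
  sorted[4] = banana$  (last char: '$')
  sorted[5] = na$bana  (last char: 'a')
  sorted[6] = nana$ba  (last char: 'a')
Last column: annb$aa
Original string S is at sorted index 4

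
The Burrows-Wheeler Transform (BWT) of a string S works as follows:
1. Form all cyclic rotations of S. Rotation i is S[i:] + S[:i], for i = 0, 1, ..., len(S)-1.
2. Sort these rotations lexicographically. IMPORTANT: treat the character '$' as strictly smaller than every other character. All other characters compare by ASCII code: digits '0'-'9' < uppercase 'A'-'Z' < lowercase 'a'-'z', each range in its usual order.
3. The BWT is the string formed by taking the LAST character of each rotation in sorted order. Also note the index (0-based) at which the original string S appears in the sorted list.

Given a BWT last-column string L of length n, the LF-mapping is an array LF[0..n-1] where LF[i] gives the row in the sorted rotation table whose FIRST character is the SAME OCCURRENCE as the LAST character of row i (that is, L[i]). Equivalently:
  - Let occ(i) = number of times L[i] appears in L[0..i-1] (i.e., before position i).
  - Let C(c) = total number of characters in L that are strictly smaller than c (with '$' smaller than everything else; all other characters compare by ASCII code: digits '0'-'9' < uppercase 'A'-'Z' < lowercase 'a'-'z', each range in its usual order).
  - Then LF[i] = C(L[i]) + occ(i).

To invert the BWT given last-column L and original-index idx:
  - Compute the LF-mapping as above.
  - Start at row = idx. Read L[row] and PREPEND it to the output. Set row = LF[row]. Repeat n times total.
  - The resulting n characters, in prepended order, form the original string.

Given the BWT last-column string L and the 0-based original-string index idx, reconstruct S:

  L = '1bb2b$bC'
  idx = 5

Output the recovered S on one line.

Answer: b2Cbbb1$

Derivation:
LF mapping: 1 4 5 2 6 0 7 3
Walk LF starting at row 5, prepending L[row]:
  step 1: row=5, L[5]='$', prepend. Next row=LF[5]=0
  step 2: row=0, L[0]='1', prepend. Next row=LF[0]=1
  step 3: row=1, L[1]='b', prepend. Next row=LF[1]=4
  step 4: row=4, L[4]='b', prepend. Next row=LF[4]=6
  step 5: row=6, L[6]='b', prepend. Next row=LF[6]=7
  step 6: row=7, L[7]='C', prepend. Next row=LF[7]=3
  step 7: row=3, L[3]='2', prepend. Next row=LF[3]=2
  step 8: row=2, L[2]='b', prepend. Next row=LF[2]=5
Reversed output: b2Cbbb1$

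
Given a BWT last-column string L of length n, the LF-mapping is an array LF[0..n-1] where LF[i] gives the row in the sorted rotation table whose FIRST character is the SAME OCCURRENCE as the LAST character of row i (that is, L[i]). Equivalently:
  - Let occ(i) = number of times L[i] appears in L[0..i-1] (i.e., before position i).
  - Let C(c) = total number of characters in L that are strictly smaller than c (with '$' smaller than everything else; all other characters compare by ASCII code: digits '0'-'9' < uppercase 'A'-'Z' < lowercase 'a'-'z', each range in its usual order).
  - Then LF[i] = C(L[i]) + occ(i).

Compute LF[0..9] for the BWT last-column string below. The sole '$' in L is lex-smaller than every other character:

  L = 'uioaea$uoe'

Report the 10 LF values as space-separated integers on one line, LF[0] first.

Char counts: '$':1, 'a':2, 'e':2, 'i':1, 'o':2, 'u':2
C (first-col start): C('$')=0, C('a')=1, C('e')=3, C('i')=5, C('o')=6, C('u')=8
L[0]='u': occ=0, LF[0]=C('u')+0=8+0=8
L[1]='i': occ=0, LF[1]=C('i')+0=5+0=5
L[2]='o': occ=0, LF[2]=C('o')+0=6+0=6
L[3]='a': occ=0, LF[3]=C('a')+0=1+0=1
L[4]='e': occ=0, LF[4]=C('e')+0=3+0=3
L[5]='a': occ=1, LF[5]=C('a')+1=1+1=2
L[6]='$': occ=0, LF[6]=C('$')+0=0+0=0
L[7]='u': occ=1, LF[7]=C('u')+1=8+1=9
L[8]='o': occ=1, LF[8]=C('o')+1=6+1=7
L[9]='e': occ=1, LF[9]=C('e')+1=3+1=4

Answer: 8 5 6 1 3 2 0 9 7 4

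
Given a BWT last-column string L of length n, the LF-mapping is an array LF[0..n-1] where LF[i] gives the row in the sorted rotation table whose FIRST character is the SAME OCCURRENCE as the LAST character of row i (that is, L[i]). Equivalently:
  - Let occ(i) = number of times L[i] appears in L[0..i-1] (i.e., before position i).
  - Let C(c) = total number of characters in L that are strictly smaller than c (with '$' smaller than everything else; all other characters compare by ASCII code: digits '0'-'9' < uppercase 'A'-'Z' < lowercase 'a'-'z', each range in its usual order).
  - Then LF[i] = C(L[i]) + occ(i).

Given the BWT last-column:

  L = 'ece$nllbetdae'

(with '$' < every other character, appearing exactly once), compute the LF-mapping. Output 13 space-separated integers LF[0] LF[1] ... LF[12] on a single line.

Answer: 5 3 6 0 11 9 10 2 7 12 4 1 8

Derivation:
Char counts: '$':1, 'a':1, 'b':1, 'c':1, 'd':1, 'e':4, 'l':2, 'n':1, 't':1
C (first-col start): C('$')=0, C('a')=1, C('b')=2, C('c')=3, C('d')=4, C('e')=5, C('l')=9, C('n')=11, C('t')=12
L[0]='e': occ=0, LF[0]=C('e')+0=5+0=5
L[1]='c': occ=0, LF[1]=C('c')+0=3+0=3
L[2]='e': occ=1, LF[2]=C('e')+1=5+1=6
L[3]='$': occ=0, LF[3]=C('$')+0=0+0=0
L[4]='n': occ=0, LF[4]=C('n')+0=11+0=11
L[5]='l': occ=0, LF[5]=C('l')+0=9+0=9
L[6]='l': occ=1, LF[6]=C('l')+1=9+1=10
L[7]='b': occ=0, LF[7]=C('b')+0=2+0=2
L[8]='e': occ=2, LF[8]=C('e')+2=5+2=7
L[9]='t': occ=0, LF[9]=C('t')+0=12+0=12
L[10]='d': occ=0, LF[10]=C('d')+0=4+0=4
L[11]='a': occ=0, LF[11]=C('a')+0=1+0=1
L[12]='e': occ=3, LF[12]=C('e')+3=5+3=8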